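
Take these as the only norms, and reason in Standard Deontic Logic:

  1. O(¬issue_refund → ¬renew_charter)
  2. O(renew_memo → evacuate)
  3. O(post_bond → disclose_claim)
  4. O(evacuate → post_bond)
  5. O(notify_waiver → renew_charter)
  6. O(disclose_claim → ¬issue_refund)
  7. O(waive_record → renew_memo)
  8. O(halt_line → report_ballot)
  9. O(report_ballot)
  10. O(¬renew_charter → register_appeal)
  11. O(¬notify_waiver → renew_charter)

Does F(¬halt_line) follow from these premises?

No

Premise 8 is O(halt_line → report_ballot); even if O(report_ballot) held, inferring O(halt_line) would be affirming the consequent — invalid.
No other premise forces O(halt_line). An ideal world satisfying every premise can still have ¬halt_line true, so F(¬halt_line) is not derivable.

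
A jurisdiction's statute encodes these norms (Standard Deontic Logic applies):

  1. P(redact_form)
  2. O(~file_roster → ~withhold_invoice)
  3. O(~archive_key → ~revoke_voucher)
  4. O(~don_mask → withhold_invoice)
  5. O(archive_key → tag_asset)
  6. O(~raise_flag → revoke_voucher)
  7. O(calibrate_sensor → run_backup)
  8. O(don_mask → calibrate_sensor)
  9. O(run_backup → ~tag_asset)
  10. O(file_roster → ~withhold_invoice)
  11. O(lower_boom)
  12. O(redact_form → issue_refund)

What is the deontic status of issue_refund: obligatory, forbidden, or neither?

Neither

Premise 12 is O(redact_form → issue_refund), but O(redact_form) is not derivable from the premises (the permission P(redact_form) asserts only ~O(~redact_form), not O(redact_form)), so it does not yield O(issue_refund).
No premise or chain of K-axiom applications forces O(issue_refund), and none forces O(~issue_refund). So issue_refund is neither obligatory nor forbidden under these norms.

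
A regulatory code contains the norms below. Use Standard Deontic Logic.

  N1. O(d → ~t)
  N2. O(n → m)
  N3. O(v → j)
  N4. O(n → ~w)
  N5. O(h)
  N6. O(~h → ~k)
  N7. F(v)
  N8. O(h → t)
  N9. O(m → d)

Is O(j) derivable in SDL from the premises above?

Premise 3 is O(v → j), but O(v) is not derivable from the premises, so it does not yield O(j).
No other premise forces O(j). An ideal world satisfying every premise can still have j false, so O(j) is not derivable.

No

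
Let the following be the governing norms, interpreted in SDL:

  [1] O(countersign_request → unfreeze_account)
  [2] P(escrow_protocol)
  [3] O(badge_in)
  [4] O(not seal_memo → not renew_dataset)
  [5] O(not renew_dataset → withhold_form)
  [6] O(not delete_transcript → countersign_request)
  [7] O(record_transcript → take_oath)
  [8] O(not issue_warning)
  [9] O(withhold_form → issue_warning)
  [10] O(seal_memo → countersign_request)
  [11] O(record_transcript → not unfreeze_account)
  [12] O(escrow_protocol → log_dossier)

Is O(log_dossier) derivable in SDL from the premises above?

Premise 12 is O(escrow_protocol → log_dossier), but O(escrow_protocol) is not derivable from the premises (the permission P(escrow_protocol) asserts only not O(not escrow_protocol), not O(escrow_protocol)), so it does not yield O(log_dossier).
No other premise forces O(log_dossier). An ideal world satisfying every premise can still have log_dossier false, so O(log_dossier) is not derivable.

No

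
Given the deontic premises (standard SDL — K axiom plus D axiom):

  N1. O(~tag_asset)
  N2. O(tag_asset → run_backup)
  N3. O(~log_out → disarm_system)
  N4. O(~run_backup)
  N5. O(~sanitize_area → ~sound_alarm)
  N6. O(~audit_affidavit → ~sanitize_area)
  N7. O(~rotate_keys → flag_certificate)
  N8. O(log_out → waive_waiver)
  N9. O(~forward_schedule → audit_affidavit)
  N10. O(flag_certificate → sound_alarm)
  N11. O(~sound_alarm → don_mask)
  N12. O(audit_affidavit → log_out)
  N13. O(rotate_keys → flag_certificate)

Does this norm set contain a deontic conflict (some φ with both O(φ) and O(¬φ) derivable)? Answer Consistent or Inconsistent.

Premise 2 is O(tag_asset → run_backup), but O(tag_asset) is not derivable from the premises, so it does not yield O(run_backup).
So O(run_backup) is not derivable, and the apparent clash with O(~run_backup) does not arise.
A world satisfying every obligation exists (e.g. audit_affidavit=true, disarm_system=false, don_mask=false, flag_certificate=true, forward_schedule=false, log_out=true, rotate_keys=false, run_backup=false, sanitize_area=true, sound_alarm=true, tag_asset=false, waive_waiver=true); no atom is both obligatory and forbidden, so the set is consistent.

Consistent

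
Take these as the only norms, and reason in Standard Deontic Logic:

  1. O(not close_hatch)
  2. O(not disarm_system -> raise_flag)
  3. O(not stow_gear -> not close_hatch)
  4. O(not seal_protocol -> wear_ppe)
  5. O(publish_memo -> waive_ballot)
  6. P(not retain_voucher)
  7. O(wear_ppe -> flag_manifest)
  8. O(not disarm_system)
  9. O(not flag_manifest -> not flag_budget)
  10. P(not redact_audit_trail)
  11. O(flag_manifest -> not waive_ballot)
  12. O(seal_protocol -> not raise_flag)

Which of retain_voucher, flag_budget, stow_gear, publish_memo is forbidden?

Premise 8 gives O(not disarm_system).
From O(not disarm_system) and premise 2, O(not disarm_system -> raise_flag), we obtain O(raise_flag).
Premise 12, O(seal_protocol -> not raise_flag), contraposes to O(raise_flag -> not seal_protocol); with O(raise_flag) we get O(not seal_protocol).
With premise 4, O(not seal_protocol -> wear_ppe), the K-axiom yields O(wear_ppe).
With premise 7, O(wear_ppe -> flag_manifest), the K-axiom yields O(flag_manifest).
With premise 11, O(flag_manifest -> not waive_ballot), the K-axiom yields O(not waive_ballot).
Premise 5, O(publish_memo -> waive_ballot), contraposes to O(not waive_ballot -> not publish_memo); with O(not waive_ballot) we get O(not publish_memo).
So O(not publish_memo) holds, i.e. publish_memo is forbidden. None of the other listed options is forbidden under the premises.

publish_memo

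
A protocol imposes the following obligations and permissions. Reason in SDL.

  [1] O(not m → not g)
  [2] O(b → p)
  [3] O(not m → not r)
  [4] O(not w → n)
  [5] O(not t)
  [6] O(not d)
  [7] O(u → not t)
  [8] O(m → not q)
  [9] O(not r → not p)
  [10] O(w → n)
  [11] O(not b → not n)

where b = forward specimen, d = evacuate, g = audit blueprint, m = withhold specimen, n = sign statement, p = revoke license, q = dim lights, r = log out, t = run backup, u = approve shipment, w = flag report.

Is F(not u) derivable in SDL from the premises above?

No

Premise 7 is O(u → not t); even if O(not t) held, inferring O(u) would be affirming the consequent — invalid.
No other premise forces O(u). An ideal world satisfying every premise can still have not u true, so F(not u) is not derivable.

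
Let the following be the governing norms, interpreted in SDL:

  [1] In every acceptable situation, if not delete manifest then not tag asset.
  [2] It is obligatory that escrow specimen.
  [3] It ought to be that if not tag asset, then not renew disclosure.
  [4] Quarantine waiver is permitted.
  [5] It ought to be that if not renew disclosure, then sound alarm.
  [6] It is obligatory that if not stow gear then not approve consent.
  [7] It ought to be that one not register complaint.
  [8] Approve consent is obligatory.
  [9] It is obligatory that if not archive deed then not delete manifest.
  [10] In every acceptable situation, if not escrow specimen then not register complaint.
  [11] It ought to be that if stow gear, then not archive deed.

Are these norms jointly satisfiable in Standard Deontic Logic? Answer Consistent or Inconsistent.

Consistent

Premise 10 is O(¬escrow_specimen → ¬register_complaint); even if O(¬register_complaint) held, inferring O(¬escrow_specimen) would be affirming the consequent — invalid.
So O(¬escrow_specimen) is not derivable, and the apparent clash with O(escrow_specimen) does not arise.
A world satisfying every obligation exists (e.g. approve_consent=true, archive_deed=false, delete_manifest=false, escrow_specimen=true, quarantine_waiver=false, register_complaint=false, renew_disclosure=false, sound_alarm=true, stow_gear=true, tag_asset=false); no atom is both obligatory and forbidden, so the set is consistent.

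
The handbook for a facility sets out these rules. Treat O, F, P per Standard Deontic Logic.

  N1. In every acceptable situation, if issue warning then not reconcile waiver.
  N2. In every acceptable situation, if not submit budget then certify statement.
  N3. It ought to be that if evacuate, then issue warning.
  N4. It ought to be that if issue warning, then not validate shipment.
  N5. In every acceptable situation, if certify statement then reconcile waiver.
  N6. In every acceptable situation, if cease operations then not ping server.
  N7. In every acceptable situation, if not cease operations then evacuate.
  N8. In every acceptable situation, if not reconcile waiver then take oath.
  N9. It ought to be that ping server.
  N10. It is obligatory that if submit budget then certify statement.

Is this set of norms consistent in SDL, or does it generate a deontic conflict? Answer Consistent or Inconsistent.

Inconsistent

By case analysis on ¬submit_budget: premise 2 gives O(¬submit_budget → certify_statement) and premise 10 gives O(submit_budget → certify_statement), so O(certify_statement) either way.
With premise 5, O(certify_statement → reconcile_waiver), the K-axiom yields O(reconcile_waiver).
The contrapositive of premise 1 (O(issue_warning → ¬reconcile_waiver)) is O(reconcile_waiver → ¬issue_warning), and O(reconcile_waiver) is already established, so O(¬issue_warning).
Premise 3 is O(evacuate → issue_warning); contrapositively O(¬issue_warning → ¬evacuate). Since O(¬issue_warning) holds, K gives O(¬evacuate).
The contrapositive of premise 7 (O(¬cease_operations → evacuate)) is O(¬evacuate → cease_operations), and O(¬evacuate) is already established, so O(cease_operations).
With premise 6, O(cease_operations → ¬ping_server), the K-axiom yields O(¬ping_server).
Yet premise 9 states O(ping_server).
We now have both O(¬ping_server) and O(ping_server) — ping_server is simultaneously obligatory and forbidden, violating the D-axiom.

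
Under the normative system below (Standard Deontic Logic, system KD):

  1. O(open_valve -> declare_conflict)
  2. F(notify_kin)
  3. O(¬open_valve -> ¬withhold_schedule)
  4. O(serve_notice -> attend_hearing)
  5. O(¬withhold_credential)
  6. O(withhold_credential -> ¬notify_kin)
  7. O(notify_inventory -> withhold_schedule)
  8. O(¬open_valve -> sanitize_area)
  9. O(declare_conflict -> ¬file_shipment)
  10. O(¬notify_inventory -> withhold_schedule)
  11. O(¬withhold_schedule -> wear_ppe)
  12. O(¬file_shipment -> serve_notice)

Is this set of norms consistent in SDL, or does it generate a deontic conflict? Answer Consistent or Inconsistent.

Premise 6 is O(withhold_credential -> ¬notify_kin); even if O(¬notify_kin) held, inferring O(withhold_credential) would be affirming the consequent — invalid.
So O(withhold_credential) is not derivable, and the apparent clash with O(¬withhold_credential) does not arise.
A world satisfying every obligation exists (e.g. attend_hearing=true, declare_conflict=true, file_shipment=false, notify_inventory=false, notify_kin=false, open_valve=true, sanitize_area=false, serve_notice=true, wear_ppe=false, withhold_credential=false, withhold_schedule=true); no atom is both obligatory and forbidden, so the set is consistent.

Consistent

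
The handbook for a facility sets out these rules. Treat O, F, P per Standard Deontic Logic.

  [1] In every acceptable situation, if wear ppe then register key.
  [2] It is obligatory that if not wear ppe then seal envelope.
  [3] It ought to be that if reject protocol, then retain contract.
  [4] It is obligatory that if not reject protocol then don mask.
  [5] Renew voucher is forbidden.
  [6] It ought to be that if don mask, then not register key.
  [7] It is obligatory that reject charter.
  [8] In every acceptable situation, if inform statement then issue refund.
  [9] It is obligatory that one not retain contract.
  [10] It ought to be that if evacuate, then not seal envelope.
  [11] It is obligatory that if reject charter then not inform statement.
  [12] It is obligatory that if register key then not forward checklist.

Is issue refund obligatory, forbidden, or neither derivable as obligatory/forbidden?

Neither

Premise 8 is O(inform_statement → issue_refund), but O(inform_statement) is not derivable from the premises, so it does not yield O(issue_refund).
No premise or chain of K-axiom applications forces O(issue_refund), and none forces O(¬issue_refund). So issue_refund is neither obligatory nor forbidden under these norms.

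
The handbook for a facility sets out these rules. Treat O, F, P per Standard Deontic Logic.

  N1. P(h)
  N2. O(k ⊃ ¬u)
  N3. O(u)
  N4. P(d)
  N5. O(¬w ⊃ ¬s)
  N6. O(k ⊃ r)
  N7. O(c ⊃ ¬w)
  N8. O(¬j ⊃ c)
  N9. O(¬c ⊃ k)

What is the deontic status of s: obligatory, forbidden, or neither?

Premise 3 states O(u) outright.
Premise 2, O(k ⊃ ¬u), contraposes to O(u ⊃ ¬k); with O(u) we get O(¬k).
Premise 9 is O(¬c ⊃ k); contrapositively O(¬k ⊃ c). Since O(¬k) holds, K gives O(c).
Applying K to premise 7 (O(c ⊃ ¬w)) and O(c) yields O(¬w).
With premise 5, O(¬w ⊃ ¬s), the K-axiom yields O(¬s).
Premises 1, 4, 6, 8 do not contribute to this derivation.
Thus O(¬s), which is F(s): s is forbidden.

Forbidden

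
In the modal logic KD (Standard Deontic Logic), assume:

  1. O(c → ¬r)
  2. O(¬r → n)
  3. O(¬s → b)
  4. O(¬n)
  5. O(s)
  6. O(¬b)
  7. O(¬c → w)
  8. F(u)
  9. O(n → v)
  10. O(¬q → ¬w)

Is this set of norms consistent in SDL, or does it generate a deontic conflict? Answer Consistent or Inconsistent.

Consistent

Premise 3 is O(¬s → b), but O(¬s) is not derivable from the premises, so it does not yield O(b).
So O(b) is not derivable, and the apparent clash with O(¬b) does not arise.
A world satisfying every obligation exists (e.g. b=false, c=false, n=false, q=true, r=true, s=true, u=false, v=false, w=true); no atom is both obligatory and forbidden, so the set is consistent.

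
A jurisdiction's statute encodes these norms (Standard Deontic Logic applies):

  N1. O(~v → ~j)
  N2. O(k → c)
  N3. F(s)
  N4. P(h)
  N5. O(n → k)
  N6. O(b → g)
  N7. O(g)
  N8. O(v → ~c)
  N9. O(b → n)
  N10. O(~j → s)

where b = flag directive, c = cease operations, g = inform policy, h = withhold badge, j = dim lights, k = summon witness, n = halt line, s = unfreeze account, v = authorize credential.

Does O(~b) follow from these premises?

Yes

Premise 3 is F(s), i.e. O(~s).
Premise 10 is O(~j → s); contrapositively O(~s → j). Since O(~s) holds, K gives O(j).
Premise 1, O(~v → ~j), contraposes to O(j → v); with O(j) we get O(v).
Applying K to premise 8 (O(v → ~c)) and O(v) yields O(~c).
Premise 2 is O(k → c); contrapositively O(~c → ~k). Since O(~c) holds, K gives O(~k).
Premise 5, O(n → k), contraposes to O(~k → ~n); with O(~k) we get O(~n).
Premise 9, O(b → n), contraposes to O(~n → ~b); with O(~n) we get O(~b).
Premises 4, 6, 7 do not contribute to this derivation.
So O(~b) follows.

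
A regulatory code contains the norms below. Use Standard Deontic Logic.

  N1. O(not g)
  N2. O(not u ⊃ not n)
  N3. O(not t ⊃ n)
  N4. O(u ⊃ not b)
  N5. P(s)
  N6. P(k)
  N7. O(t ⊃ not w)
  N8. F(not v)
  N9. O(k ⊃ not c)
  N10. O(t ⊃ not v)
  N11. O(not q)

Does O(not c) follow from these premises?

No

Premise 9 is O(k ⊃ not c), but O(k) is not derivable from the premises (the permission P(k) asserts only not O(not k), not O(k)), so it does not yield O(not c).
No other premise forces O(not c). An ideal world satisfying every premise can still have not c false, so O(not c) is not derivable.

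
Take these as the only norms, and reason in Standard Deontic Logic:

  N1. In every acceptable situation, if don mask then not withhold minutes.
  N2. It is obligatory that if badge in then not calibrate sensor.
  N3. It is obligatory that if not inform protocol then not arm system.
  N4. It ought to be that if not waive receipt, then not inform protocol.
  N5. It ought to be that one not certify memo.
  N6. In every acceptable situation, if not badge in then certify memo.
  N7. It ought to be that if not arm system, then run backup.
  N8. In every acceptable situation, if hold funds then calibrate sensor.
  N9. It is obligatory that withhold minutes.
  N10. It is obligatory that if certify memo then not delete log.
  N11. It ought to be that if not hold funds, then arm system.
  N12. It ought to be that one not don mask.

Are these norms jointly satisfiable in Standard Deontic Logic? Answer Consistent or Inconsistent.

Premise 1 is O(don_mask → ¬withhold_minutes), but O(don_mask) is not derivable from the premises, so it does not yield O(¬withhold_minutes).
So O(¬withhold_minutes) is not derivable, and the apparent clash with O(withhold_minutes) does not arise.
A world satisfying every obligation exists (e.g. arm_system=true, badge_in=true, calibrate_sensor=false, certify_memo=false, delete_log=false, don_mask=false, hold_funds=false, inform_protocol=true, run_backup=false, waive_receipt=true, withhold_minutes=true); no atom is both obligatory and forbidden, so the set is consistent.

Consistent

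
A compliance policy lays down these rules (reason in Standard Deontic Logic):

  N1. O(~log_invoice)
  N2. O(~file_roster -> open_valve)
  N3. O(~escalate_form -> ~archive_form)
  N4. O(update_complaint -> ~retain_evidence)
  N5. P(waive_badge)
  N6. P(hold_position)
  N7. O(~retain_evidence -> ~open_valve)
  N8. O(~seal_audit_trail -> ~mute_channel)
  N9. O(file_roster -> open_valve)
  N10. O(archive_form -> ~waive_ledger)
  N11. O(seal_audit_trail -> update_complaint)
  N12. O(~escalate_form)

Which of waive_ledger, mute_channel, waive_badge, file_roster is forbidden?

mute_channel

By case analysis on file_roster: premise 9 gives O(file_roster -> open_valve) and premise 2 gives O(~file_roster -> open_valve), so O(open_valve) either way.
The contrapositive of premise 7 (O(~retain_evidence -> ~open_valve)) is O(open_valve -> retain_evidence), and O(open_valve) is already established, so O(retain_evidence).
Premise 4 is O(update_complaint -> ~retain_evidence); contrapositively O(retain_evidence -> ~update_complaint). Since O(retain_evidence) holds, K gives O(~update_complaint).
Premise 11 is O(seal_audit_trail -> update_complaint); contrapositively O(~update_complaint -> ~seal_audit_trail). Since O(~update_complaint) holds, K gives O(~seal_audit_trail).
With premise 8, O(~seal_audit_trail -> ~mute_channel), the K-axiom yields O(~mute_channel).
So O(~mute_channel) holds, i.e. mute_channel is forbidden. None of the other listed options is forbidden under the premises.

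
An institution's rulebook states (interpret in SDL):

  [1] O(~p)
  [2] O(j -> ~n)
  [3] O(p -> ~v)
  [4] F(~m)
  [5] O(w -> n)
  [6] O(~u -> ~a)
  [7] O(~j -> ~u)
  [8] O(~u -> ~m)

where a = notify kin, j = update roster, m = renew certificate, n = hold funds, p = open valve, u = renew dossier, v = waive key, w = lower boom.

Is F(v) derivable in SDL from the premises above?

Premise 3 is O(p -> ~v), but O(p) is not derivable from the premises, so it does not yield O(~v).
No other premise forces O(~v). An ideal world satisfying every premise can still have v true, so F(v) is not derivable.

No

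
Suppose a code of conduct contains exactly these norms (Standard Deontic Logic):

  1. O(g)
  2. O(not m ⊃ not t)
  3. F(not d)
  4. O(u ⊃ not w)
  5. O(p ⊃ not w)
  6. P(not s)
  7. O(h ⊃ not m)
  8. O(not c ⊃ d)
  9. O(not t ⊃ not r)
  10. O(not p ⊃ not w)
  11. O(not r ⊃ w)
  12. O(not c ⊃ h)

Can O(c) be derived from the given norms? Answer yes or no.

By case analysis on p: premise 5 gives O(p ⊃ not w) and premise 10 gives O(not p ⊃ not w), so O(not w) either way.
Premise 11, O(not r ⊃ w), contraposes to O(not w ⊃ r); with O(not w) we get O(r).
Premise 9 is O(not t ⊃ not r); contrapositively O(r ⊃ t). Since O(r) holds, K gives O(t).
Premise 2 is O(not m ⊃ not t); contrapositively O(t ⊃ m). Since O(t) holds, K gives O(m).
Premise 7 is O(h ⊃ not m); contrapositively O(m ⊃ not h). Since O(m) holds, K gives O(not h).
Premise 12 is O(not c ⊃ h); contrapositively O(not h ⊃ c). Since O(not h) holds, K gives O(c).
Premises 1, 3, 4, 6, 8 do not contribute to this derivation.
So O(c) follows.

Yes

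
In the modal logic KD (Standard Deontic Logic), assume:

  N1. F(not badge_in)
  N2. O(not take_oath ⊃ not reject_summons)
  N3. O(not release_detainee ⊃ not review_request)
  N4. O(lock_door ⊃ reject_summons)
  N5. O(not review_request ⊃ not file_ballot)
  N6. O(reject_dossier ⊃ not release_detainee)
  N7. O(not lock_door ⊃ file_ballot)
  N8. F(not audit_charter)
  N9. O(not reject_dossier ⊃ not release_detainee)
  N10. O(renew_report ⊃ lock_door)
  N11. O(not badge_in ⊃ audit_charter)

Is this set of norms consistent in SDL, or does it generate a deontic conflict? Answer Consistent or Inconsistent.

Premise 11 is O(not badge_in ⊃ audit_charter); even if O(audit_charter) held, inferring O(not badge_in) would be affirming the consequent — invalid.
So O(not badge_in) is not derivable, and the apparent clash with O(badge_in) does not arise.
A world satisfying every obligation exists (e.g. audit_charter=true, badge_in=true, file_ballot=false, lock_door=true, reject_dossier=false, reject_summons=true, release_detainee=false, renew_report=false, review_request=false, take_oath=true); no atom is both obligatory and forbidden, so the set is consistent.

Consistent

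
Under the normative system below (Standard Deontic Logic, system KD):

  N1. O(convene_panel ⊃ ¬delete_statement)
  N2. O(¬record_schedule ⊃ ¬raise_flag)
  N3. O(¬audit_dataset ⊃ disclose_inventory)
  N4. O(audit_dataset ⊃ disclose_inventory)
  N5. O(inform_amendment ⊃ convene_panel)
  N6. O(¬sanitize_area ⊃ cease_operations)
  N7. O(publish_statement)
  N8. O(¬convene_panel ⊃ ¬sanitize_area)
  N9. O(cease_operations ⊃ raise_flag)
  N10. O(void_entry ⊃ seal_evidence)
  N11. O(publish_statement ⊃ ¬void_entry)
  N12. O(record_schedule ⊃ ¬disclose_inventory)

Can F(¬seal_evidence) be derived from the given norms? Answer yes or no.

No

Premise 10 is O(void_entry ⊃ seal_evidence), but O(void_entry) is not derivable from the premises, so it does not yield O(seal_evidence).
No other premise forces O(seal_evidence). An ideal world satisfying every premise can still have ¬seal_evidence true, so F(¬seal_evidence) is not derivable.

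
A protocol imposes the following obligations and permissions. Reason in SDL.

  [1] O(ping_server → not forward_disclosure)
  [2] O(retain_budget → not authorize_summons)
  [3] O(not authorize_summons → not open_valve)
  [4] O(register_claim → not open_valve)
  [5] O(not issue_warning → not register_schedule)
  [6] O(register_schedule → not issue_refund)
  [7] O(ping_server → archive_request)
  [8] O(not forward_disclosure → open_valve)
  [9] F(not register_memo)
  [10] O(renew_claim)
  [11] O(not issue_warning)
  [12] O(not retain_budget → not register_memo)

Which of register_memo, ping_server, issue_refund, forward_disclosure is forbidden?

Premise 9, F(not register_memo), is equivalent to O(register_memo).
Premise 12, O(not retain_budget → not register_memo), contraposes to O(register_memo → retain_budget); with O(register_memo) we get O(retain_budget).
From O(retain_budget) and premise 2, O(retain_budget → not authorize_summons), we obtain O(not authorize_summons).
Premise 3 is O(not authorize_summons → not open_valve); since O(not authorize_summons), deontic closure gives O(not open_valve).
Premise 8, O(not forward_disclosure → open_valve), contraposes to O(not open_valve → forward_disclosure); with O(not open_valve) we get O(forward_disclosure).
The contrapositive of premise 1 (O(ping_server → not forward_disclosure)) is O(forward_disclosure → not ping_server), and O(forward_disclosure) is already established, so O(not ping_server).
So O(not ping_server) holds, i.e. ping_server is forbidden. None of the other listed options is forbidden under the premises.

ping_server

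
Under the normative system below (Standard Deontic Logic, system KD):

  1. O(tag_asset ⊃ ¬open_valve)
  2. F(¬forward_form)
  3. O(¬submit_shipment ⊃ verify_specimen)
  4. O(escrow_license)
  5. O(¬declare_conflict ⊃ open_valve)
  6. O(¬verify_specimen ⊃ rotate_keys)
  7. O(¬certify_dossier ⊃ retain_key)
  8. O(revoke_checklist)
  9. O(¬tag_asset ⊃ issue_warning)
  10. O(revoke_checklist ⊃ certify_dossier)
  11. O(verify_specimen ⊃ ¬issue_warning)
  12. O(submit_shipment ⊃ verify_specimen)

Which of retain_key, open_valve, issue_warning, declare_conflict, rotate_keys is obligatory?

declare_conflict

Premises 12 and 3 are O(submit_shipment ⊃ verify_specimen) and O(¬submit_shipment ⊃ verify_specimen); every ideal world satisfies submit_shipment or ¬submit_shipment, so in either case verify_specimen holds — hence O(verify_specimen).
With premise 11, O(verify_specimen ⊃ ¬issue_warning), the K-axiom yields O(¬issue_warning).
The contrapositive of premise 9 (O(¬tag_asset ⊃ issue_warning)) is O(¬issue_warning ⊃ tag_asset), and O(¬issue_warning) is already established, so O(tag_asset).
Premise 1 is O(tag_asset ⊃ ¬open_valve); since O(tag_asset), deontic closure gives O(¬open_valve).
The contrapositive of premise 5 (O(¬declare_conflict ⊃ open_valve)) is O(¬open_valve ⊃ declare_conflict), and O(¬open_valve) is already established, so O(declare_conflict).
So O(declare_conflict) holds — declare_conflict is obligatory. None of the other listed options is made obligatory by any chain of premises.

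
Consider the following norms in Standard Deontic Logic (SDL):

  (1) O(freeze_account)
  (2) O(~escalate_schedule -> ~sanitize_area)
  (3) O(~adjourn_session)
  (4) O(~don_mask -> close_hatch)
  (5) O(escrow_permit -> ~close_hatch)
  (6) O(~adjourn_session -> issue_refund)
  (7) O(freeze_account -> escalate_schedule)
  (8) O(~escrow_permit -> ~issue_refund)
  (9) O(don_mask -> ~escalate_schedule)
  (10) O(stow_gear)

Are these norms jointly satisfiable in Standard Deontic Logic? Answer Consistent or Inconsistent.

Inconsistent

Premise 1 states O(freeze_account) outright.
From O(freeze_account) and premise 7, O(freeze_account -> escalate_schedule), we obtain O(escalate_schedule).
The contrapositive of premise 9 (O(don_mask -> ~escalate_schedule)) is O(escalate_schedule -> ~don_mask), and O(escalate_schedule) is already established, so O(~don_mask).
From O(~don_mask) and premise 4, O(~don_mask -> close_hatch), we obtain O(close_hatch).
The contrapositive of premise 5 (O(escrow_permit -> ~close_hatch)) is O(close_hatch -> ~escrow_permit), and O(close_hatch) is already established, so O(~escrow_permit).
Applying K to premise 8 (O(~escrow_permit -> ~issue_refund)) and O(~escrow_permit) yields O(~issue_refund).
The contrapositive of premise 6 (O(~adjourn_session -> issue_refund)) is O(~issue_refund -> adjourn_session), and O(~issue_refund) is already established, so O(adjourn_session).
However, premise 3 gives O(~adjourn_session).
We now have both O(adjourn_session) and O(~adjourn_session) — adjourn_session is simultaneously obligatory and forbidden, violating the D-axiom.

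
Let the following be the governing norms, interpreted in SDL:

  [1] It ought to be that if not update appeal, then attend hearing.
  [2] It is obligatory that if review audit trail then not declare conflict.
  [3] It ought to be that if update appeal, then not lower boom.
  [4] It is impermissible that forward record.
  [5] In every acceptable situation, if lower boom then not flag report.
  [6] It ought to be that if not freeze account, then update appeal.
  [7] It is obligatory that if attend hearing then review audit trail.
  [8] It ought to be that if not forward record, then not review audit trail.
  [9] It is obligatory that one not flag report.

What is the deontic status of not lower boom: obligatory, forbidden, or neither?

Premise 4, F(forward_record), is equivalent to O(¬forward_record).
With premise 8, O(¬forward_record → ¬review_audit_trail), the K-axiom yields O(¬review_audit_trail).
Premise 7, O(attend_hearing → review_audit_trail), contraposes to O(¬review_audit_trail → ¬attend_hearing); with O(¬review_audit_trail) we get O(¬attend_hearing).
Premise 1 is O(¬update_appeal → attend_hearing); contrapositively O(¬attend_hearing → update_appeal). Since O(¬attend_hearing) holds, K gives O(update_appeal).
From O(update_appeal) and premise 3, O(update_appeal → ¬lower_boom), we obtain O(¬lower_boom).
Premises 2, 5, 6, 9 do not contribute to this derivation.
Hence ¬lower_boom is obligatory.

Obligatory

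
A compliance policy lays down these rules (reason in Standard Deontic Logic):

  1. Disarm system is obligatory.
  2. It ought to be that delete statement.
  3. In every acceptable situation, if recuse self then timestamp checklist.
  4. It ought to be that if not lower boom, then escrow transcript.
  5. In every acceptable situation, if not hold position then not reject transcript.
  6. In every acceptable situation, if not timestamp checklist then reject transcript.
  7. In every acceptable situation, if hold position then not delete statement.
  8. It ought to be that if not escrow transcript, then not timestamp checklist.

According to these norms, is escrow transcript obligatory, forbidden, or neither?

Premise 2 gives O(delete_statement).
Premise 7, O(hold_position → ¬delete_statement), contraposes to O(delete_statement → ¬hold_position); with O(delete_statement) we get O(¬hold_position).
Premise 5 is O(¬hold_position → ¬reject_transcript); since O(¬hold_position), deontic closure gives O(¬reject_transcript).
Premise 6 is O(¬timestamp_checklist → reject_transcript); contrapositively O(¬reject_transcript → timestamp_checklist). Since O(¬reject_transcript) holds, K gives O(timestamp_checklist).
Premise 8 is O(¬escrow_transcript → ¬timestamp_checklist); contrapositively O(timestamp_checklist → escrow_transcript). Since O(timestamp_checklist) holds, K gives O(escrow_transcript).
Premises 1, 3, 4 do not contribute to this derivation.
Hence escrow_transcript is obligatory.

Obligatory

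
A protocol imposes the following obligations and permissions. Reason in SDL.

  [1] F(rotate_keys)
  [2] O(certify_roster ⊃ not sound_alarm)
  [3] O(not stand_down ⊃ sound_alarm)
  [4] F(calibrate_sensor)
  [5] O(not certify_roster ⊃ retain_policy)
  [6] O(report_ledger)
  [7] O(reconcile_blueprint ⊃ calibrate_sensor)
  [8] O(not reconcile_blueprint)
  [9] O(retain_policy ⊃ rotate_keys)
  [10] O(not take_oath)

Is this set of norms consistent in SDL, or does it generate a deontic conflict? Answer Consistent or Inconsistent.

Consistent

Premise 7 is O(reconcile_blueprint ⊃ calibrate_sensor), but O(reconcile_blueprint) is not derivable from the premises, so it does not yield O(calibrate_sensor).
So O(calibrate_sensor) is not derivable, and the apparent clash with O(not calibrate_sensor) does not arise.
A world satisfying every obligation exists (e.g. calibrate_sensor=false, certify_roster=true, reconcile_blueprint=false, report_ledger=true, retain_policy=false, rotate_keys=false, sound_alarm=false, stand_down=true, take_oath=false); no atom is both obligatory and forbidden, so the set is consistent.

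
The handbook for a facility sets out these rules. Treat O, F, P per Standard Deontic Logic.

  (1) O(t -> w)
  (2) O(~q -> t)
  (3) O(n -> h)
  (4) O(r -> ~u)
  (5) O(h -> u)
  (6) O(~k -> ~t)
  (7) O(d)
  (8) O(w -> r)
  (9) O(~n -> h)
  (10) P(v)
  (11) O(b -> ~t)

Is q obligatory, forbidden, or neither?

Obligatory

By case analysis on n: premise 3 gives O(n -> h) and premise 9 gives O(~n -> h), so O(h) either way.
Premise 5 is O(h -> u); since O(h), deontic closure gives O(u).
Premise 4, O(r -> ~u), contraposes to O(u -> ~r); with O(u) we get O(~r).
Premise 8, O(w -> r), contraposes to O(~r -> ~w); with O(~r) we get O(~w).
Premise 1 is O(t -> w); contrapositively O(~w -> ~t). Since O(~w) holds, K gives O(~t).
Premise 2 is O(~q -> t); contrapositively O(~t -> q). Since O(~t) holds, K gives O(q).
Premises 6, 7, 10, 11 do not contribute to this derivation.
Hence q is obligatory.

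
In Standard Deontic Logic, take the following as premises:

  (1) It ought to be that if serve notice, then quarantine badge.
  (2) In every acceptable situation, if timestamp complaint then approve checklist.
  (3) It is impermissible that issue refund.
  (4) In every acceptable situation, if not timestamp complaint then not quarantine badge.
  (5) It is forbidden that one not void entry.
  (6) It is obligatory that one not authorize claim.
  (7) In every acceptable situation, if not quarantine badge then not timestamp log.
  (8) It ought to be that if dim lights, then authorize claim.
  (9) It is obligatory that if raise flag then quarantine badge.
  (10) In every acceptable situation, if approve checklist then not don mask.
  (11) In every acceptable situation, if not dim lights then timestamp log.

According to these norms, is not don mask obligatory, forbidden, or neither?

Obligatory

Premise 6 gives O(¬authorize_claim).
The contrapositive of premise 8 (O(dim_lights → authorize_claim)) is O(¬authorize_claim → ¬dim_lights), and O(¬authorize_claim) is already established, so O(¬dim_lights).
From O(¬dim_lights) and premise 11, O(¬dim_lights → timestamp_log), we obtain O(timestamp_log).
Premise 7 is O(¬quarantine_badge → ¬timestamp_log); contrapositively O(timestamp_log → quarantine_badge). Since O(timestamp_log) holds, K gives O(quarantine_badge).
Premise 4 is O(¬timestamp_complaint → ¬quarantine_badge); contrapositively O(quarantine_badge → timestamp_complaint). Since O(quarantine_badge) holds, K gives O(timestamp_complaint).
With premise 2, O(timestamp_complaint → approve_checklist), the K-axiom yields O(approve_checklist).
From O(approve_checklist) and premise 10, O(approve_checklist → ¬don_mask), we obtain O(¬don_mask).
Premises 1, 3, 5, 9 do not contribute to this derivation.
Hence ¬don_mask is obligatory.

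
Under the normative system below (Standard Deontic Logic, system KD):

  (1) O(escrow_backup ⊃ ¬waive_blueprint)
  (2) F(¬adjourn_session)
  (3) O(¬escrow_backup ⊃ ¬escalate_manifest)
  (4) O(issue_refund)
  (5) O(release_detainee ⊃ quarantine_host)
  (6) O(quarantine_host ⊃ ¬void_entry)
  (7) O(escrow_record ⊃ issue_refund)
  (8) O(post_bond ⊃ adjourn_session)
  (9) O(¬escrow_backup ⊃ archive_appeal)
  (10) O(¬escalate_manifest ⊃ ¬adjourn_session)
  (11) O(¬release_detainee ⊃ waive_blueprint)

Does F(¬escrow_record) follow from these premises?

Premise 7 is O(escrow_record ⊃ issue_refund); even if O(issue_refund) held, inferring O(escrow_record) would be affirming the consequent — invalid.
No other premise forces O(escrow_record). An ideal world satisfying every premise can still have ¬escrow_record true, so F(¬escrow_record) is not derivable.

No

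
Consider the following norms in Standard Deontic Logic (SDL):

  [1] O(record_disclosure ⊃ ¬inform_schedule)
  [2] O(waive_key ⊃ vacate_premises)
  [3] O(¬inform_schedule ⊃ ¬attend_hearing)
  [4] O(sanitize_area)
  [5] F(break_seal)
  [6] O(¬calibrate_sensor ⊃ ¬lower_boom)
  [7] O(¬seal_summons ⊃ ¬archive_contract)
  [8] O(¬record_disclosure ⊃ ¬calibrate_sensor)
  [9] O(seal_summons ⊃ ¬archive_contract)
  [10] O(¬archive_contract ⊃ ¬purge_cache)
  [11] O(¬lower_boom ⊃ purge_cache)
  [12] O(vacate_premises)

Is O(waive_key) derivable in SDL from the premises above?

No

Premise 2 is O(waive_key ⊃ vacate_premises); even if O(vacate_premises) held, inferring O(waive_key) would be affirming the consequent — invalid.
No other premise forces O(waive_key). An ideal world satisfying every premise can still have waive_key false, so O(waive_key) is not derivable.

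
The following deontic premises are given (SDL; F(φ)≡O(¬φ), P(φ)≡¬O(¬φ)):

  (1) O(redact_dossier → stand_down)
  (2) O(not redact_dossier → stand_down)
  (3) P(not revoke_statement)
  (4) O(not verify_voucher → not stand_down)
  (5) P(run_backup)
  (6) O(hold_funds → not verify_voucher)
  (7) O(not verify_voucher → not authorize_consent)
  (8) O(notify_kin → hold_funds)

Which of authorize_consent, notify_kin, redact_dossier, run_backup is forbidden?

notify_kin

Premises 1 and 2 are O(redact_dossier → stand_down) and O(not redact_dossier → stand_down); every ideal world satisfies redact_dossier or not redact_dossier, so in either case stand_down holds — hence O(stand_down).
Premise 4, O(not verify_voucher → not stand_down), contraposes to O(stand_down → verify_voucher); with O(stand_down) we get O(verify_voucher).
Premise 6 is O(hold_funds → not verify_voucher); contrapositively O(verify_voucher → not hold_funds). Since O(verify_voucher) holds, K gives O(not hold_funds).
The contrapositive of premise 8 (O(notify_kin → hold_funds)) is O(not hold_funds → not notify_kin), and O(not hold_funds) is already established, so O(not notify_kin).
So O(not notify_kin) holds, i.e. notify_kin is forbidden. None of the other listed options is forbidden under the premises.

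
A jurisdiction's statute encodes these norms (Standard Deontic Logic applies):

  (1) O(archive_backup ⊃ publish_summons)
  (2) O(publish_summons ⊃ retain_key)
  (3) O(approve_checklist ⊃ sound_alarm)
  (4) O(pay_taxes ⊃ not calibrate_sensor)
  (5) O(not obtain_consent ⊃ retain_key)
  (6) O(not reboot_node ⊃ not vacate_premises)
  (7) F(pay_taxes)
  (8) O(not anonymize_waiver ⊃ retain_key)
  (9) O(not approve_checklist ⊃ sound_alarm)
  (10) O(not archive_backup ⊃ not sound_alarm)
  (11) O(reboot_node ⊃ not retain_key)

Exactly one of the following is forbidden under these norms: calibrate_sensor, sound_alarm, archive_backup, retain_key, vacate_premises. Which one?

Premises 9 and 3 cover both cases: O(not approve_checklist ⊃ sound_alarm) and O(approve_checklist ⊃ sound_alarm). Since not approve_checklist ∨ approve_checklist is a tautology, O(sound_alarm) follows.
Premise 10, O(not archive_backup ⊃ not sound_alarm), contraposes to O(sound_alarm ⊃ archive_backup); with O(sound_alarm) we get O(archive_backup).
Applying K to premise 1 (O(archive_backup ⊃ publish_summons)) and O(archive_backup) yields O(publish_summons).
With premise 2, O(publish_summons ⊃ retain_key), the K-axiom yields O(retain_key).
Premise 11 is O(reboot_node ⊃ not retain_key); contrapositively O(retain_key ⊃ not reboot_node). Since O(retain_key) holds, K gives O(not reboot_node).
From O(not reboot_node) and premise 6, O(not reboot_node ⊃ not vacate_premises), we obtain O(not vacate_premises).
So O(not vacate_premises) holds, i.e. vacate_premises is forbidden. None of the other listed options is forbidden under the premises.

vacate_premises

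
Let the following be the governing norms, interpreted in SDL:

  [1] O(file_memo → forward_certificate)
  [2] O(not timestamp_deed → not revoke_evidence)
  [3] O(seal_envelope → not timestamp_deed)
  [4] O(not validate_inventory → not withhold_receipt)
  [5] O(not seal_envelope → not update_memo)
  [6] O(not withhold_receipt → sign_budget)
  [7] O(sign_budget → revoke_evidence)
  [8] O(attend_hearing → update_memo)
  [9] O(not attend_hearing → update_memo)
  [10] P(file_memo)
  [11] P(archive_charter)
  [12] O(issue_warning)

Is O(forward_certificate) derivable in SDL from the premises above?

Premise 1 is O(file_memo → forward_certificate), but O(file_memo) is not derivable from the premises (the permission P(file_memo) asserts only not O(not file_memo), not O(file_memo)), so it does not yield O(forward_certificate).
No other premise forces O(forward_certificate). An ideal world satisfying every premise can still have forward_certificate false, so O(forward_certificate) is not derivable.

No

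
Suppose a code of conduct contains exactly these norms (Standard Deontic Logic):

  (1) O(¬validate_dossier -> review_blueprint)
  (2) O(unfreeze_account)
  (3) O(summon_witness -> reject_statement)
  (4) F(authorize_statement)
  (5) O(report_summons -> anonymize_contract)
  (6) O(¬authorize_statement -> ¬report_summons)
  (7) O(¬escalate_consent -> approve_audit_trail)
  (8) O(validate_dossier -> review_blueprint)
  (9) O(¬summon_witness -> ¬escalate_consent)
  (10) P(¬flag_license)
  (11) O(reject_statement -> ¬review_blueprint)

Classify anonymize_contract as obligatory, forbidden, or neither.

Neither

Premise 5 is O(report_summons -> anonymize_contract), but O(report_summons) is not derivable from the premises, so it does not yield O(anonymize_contract).
No premise or chain of K-axiom applications forces O(anonymize_contract), and none forces O(¬anonymize_contract). So anonymize_contract is neither obligatory nor forbidden under these norms.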